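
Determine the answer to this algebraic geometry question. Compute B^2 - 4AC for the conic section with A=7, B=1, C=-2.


The discriminant of a conic Ax^2 + Bxy + Cy^2 + ... = 0 is B^2 - 4AC.
B^2 = 1^2 = 1
4AC = 4*7*(-2) = -56
Discriminant = 1 + 56 = 57

57


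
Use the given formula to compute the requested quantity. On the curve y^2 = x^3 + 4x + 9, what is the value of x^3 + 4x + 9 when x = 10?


Compute x^3 + 4x + 9 at x = 10:
x^3 = 10^3 = 1000
4*x = 4*10 = 40
Sum: 1000 + 40 + 9 = 1049

1049


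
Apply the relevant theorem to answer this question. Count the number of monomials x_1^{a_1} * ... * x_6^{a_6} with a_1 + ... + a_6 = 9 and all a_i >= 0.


The number of degree-9 monomials in 6 variables is C(d+n-1, n-1).
= C(9+6-1, 6-1) = C(14, 5)
= 2002

2002


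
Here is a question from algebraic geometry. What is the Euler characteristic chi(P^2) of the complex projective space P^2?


The complex projective space P^2 has one cell in each even real dimension 0, 2, ..., 4.
The cohomology groups are H^{2k}(P^2) = Z for k = 0,...,2, and 0 otherwise.
Euler characteristic = sum of Betti numbers = 1 per even-dimensional cohomology group.
chi(P^2) = 2 + 1 = 3

3


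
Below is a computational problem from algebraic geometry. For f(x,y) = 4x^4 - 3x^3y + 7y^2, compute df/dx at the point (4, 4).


df/dx = 4*4*x^3 + 3*(-3)*x^2*y
At (4,4): 4*4*4^3 + 3*(-3)*4^2*4
= 1024 - 576
= 448

448


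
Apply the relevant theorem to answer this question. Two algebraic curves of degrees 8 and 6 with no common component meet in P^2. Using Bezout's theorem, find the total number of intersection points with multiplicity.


Bezout's theorem states the intersection count equals the product of degrees.
Intersection count = 8 * 6 = 48

48


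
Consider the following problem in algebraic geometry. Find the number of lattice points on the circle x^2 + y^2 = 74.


Systematically check integer values of x where x^2 <= 74.
For each valid x, check if 74 - x^2 is a perfect square.
x=5: 74 - 25 = 49, sqrt = 7 (valid)
x=7: 74 - 49 = 25, sqrt = 5 (valid)
Total integer solutions found: 8

8


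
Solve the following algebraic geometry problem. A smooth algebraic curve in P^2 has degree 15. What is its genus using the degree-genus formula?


Using the genus formula for smooth plane curves:
g = (d-1)(d-2)/2
g = (15-1)(15-2)/2
g = 14*13/2
g = 182/2 = 91

91


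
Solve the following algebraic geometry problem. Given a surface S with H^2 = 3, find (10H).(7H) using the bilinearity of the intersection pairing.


Using bilinearity of the intersection pairing on a surface S:
(aH).(bH) = ab * (H.H)
We have H^2 = 3.
D.E = (10H).(7H) = 10*7*3
= 70*3
= 210

210


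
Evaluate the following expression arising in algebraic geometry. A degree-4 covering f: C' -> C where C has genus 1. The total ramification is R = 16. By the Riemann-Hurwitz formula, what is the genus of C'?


Riemann-Hurwitz formula: 2g' - 2 = d(2g - 2) + R
Given: d = 4, g = 1, R = 16
2g' - 2 = 4*(2*1 - 2) + 16
2g' - 2 = 4*0 + 16
2g' - 2 = 0 + 16 = 16
2g' = 18
g' = 9

9


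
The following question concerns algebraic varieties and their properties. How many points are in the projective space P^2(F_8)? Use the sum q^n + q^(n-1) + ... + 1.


P^2(F_8) has (q^(n+1) - 1)/(q - 1) points.
= 8^2 + 8^1 + 8^0
= 64 + 8 + 1
= 73

73


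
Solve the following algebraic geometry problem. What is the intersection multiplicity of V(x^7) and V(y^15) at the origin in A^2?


The intersection multiplicity of V(x^a) and V(y^b) at the origin is:
I(O; V(x^7), V(y^15)) = dim_k(k[x,y]/(x^7, y^15))
A basis for k[x,y]/(x^7, y^15) is the set of monomials x^i * y^j
where 0 <= i < 7 and 0 <= j < 15.
The number of such monomials is 7 * 15 = 105

105


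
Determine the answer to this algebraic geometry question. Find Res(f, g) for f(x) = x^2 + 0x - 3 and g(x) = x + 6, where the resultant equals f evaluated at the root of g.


For Res(f, x - c), we evaluate f at x = c.
f(-6) = (-6)^2 + 0*(-6) - 3
= 36 + 0 - 3
= 36 - 3 = 33
Res(f, g) = 33

33


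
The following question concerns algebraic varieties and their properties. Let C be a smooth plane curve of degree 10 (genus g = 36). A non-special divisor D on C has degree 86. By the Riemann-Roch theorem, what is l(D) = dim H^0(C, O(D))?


First, compute the genus of a smooth plane curve of degree 10:
g = (d-1)(d-2)/2 = (10-1)(10-2)/2 = 36
For a non-special divisor D (i.e., h^1(D) = 0), Riemann-Roch gives:
l(D) = deg(D) - g + 1
Since deg(D) = 86 >= 2g - 1 = 71, D is non-special.
l(D) = 86 - 36 + 1 = 51

51


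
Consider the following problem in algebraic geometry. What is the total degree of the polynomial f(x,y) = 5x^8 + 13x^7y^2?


Examine each term for its total degree (sum of exponents).
  Term '5x^8' has total degree 8+0 = 8.
  Term '13x^7y^2' has total degree 7+2 = 9.
The maximum total degree among all terms is 9.

9


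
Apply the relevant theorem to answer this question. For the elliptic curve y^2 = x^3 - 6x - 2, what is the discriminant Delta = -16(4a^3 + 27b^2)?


Compute each component:
4a^3 = 4*(-6)^3 = 4*(-216) = -864
27b^2 = 27*(-2)^2 = 27*4 = 108
4a^3 + 27b^2 = -864 + 108 = -756
Delta = -16*(-756) = 12096

12096


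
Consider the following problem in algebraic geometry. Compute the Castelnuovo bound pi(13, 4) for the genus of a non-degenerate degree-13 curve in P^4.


Castelnuovo's bound: write d - 1 = m(r-1) + epsilon with 0 <= epsilon < r-1.
d - 1 = 13 - 1 = 12
r - 1 = 4 - 1 = 3
12 = 4*3 + 0, so m = 4, epsilon = 0
pi(d, r) = m(m-1)(r-1)/2 + m*epsilon
= 4*3*3/2 + 4*0
= 36/2 + 0
= 18 + 0 = 18

18


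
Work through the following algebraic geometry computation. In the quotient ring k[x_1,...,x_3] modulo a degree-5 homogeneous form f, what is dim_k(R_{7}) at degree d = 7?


For R = k[x_1,...,x_n]/(f) with f homogeneous of degree e:
The Hilbert series is (1 - t^e)/(1 - t)^n.
So h(d) = C(d+n-1, n-1) - C(d-e+n-1, n-1) for d >= e.
With n=3, e=5, d=7:
C(7+3-1, 3-1) = C(9, 2) = 36
C(7-5+3-1, 3-1) = C(4, 2) = 6
h(7) = 36 - 6 = 30

30


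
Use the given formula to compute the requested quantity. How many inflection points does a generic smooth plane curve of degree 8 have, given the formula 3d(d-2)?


For a general smooth plane curve C of degree d, the inflection points are
the intersection of C with its Hessian curve, which has degree 3(d-2).
By Bezout, the total intersection number is d * 3(d-2) = 8 * 18 = 144.
For a general curve every flex is ordinary, so each contributes
multiplicity 1 to C·Hess(C), and the number of distinct inflection
points is 3d(d-2).
Inflection points = 3*8*(8-2) = 3*8*6 = 144

144


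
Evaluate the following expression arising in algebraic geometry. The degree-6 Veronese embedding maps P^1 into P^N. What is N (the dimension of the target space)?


The Veronese embedding v_d: P^n -> P^N maps each point to all
degree-d monomials in n+1 homogeneous coordinates.
N = C(n+d, d) - 1
N = C(1+6, 6) - 1
N = C(7, 6) - 1
C(7, 6) = 7
N = 7 - 1 = 6

6


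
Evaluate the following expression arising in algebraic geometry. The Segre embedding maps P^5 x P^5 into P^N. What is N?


The Segre embedding maps P^m x P^n into P^N via
all products of coordinates from each factor.
N = (m+1)(n+1) - 1
N = (5+1)(5+1) - 1
N = 6*6 - 1
N = 36 - 1 = 35

35


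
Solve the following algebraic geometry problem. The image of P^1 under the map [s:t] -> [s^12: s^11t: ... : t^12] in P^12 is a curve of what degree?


The rational normal curve in P^12 is the image of P^1 under the 12-uple Veronese.
A general hyperplane in P^12 pulls back to a degree-12 form on P^1, which has 12 zeros,
so the curve meets a general hyperplane in 12 points. Degree = 12.

12


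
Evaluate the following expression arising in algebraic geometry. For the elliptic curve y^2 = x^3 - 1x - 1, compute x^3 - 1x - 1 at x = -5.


Compute x^3 - 1x - 1 at x = -5:
x^3 = (-5)^3 = -125
(-1)*x = (-1)*(-5) = 5
Sum: -125 + 5 - 1 = -121

-121


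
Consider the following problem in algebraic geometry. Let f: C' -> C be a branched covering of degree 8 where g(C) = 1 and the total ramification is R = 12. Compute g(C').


Riemann-Hurwitz formula: 2g' - 2 = d(2g - 2) + R
Given: d = 8, g = 1, R = 12
2g' - 2 = 8*(2*1 - 2) + 12
2g' - 2 = 8*0 + 12
2g' - 2 = 0 + 12 = 12
2g' = 14
g' = 7

7


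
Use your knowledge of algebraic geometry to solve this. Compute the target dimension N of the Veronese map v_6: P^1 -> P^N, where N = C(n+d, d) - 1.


The Veronese embedding v_d: P^n -> P^N maps each point to all
degree-d monomials in n+1 homogeneous coordinates.
N = C(n+d, d) - 1
N = C(1+6, 6) - 1
N = C(7, 6) - 1
C(7, 6) = 7
N = 7 - 1 = 6

6


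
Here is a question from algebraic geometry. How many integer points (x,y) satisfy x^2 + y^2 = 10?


Systematically check integer values of x where x^2 <= 10.
For each valid x, check if 10 - x^2 is a perfect square.
x=1: 10 - 1 = 9, sqrt = 3 (valid)
x=3: 10 - 9 = 1, sqrt = 1 (valid)
Total integer solutions found: 8

8


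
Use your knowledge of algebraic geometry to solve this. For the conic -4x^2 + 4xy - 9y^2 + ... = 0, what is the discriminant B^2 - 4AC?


The discriminant of a conic Ax^2 + Bxy + Cy^2 + ... = 0 is B^2 - 4AC.
B^2 = 4^2 = 16
4AC = 4*(-4)*(-9) = 144
Discriminant = 16 - 144 = -128

-128


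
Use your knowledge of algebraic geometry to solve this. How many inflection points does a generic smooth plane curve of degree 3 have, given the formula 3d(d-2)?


For a general smooth plane curve C of degree d, the inflection points are
the intersection of C with its Hessian curve, which has degree 3(d-2).
By Bezout, the total intersection number is d * 3(d-2) = 3 * 3 = 9.
For a general curve every flex is ordinary, so each contributes
multiplicity 1 to C·Hess(C), and the number of distinct inflection
points is 3d(d-2).
Inflection points = 3*3*(3-2) = 3*3*1 = 9

9


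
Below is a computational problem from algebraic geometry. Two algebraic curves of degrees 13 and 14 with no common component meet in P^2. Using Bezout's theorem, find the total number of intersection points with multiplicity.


Bezout's theorem states the intersection count equals the product of degrees.
Intersection count = 13 * 14 = 182

182


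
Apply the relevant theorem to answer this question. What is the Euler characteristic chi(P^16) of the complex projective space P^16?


The complex projective space P^16 has one cell in each even real dimension 0, 2, ..., 32.
The cohomology groups are H^{2k}(P^16) = Z for k = 0,...,16, and 0 otherwise.
Euler characteristic = sum of Betti numbers = 1 per even-dimensional cohomology group.
chi(P^16) = 16 + 1 = 17

17


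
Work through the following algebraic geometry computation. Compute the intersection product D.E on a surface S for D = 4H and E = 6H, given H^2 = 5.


Using bilinearity of the intersection pairing on a surface S:
(aH).(bH) = ab * (H.H)
We have H^2 = 5.
D.E = (4H).(6H) = 4*6*5
= 24*5
= 120

120


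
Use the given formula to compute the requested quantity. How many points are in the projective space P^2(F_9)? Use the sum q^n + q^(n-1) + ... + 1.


P^2(F_9) has (q^(n+1) - 1)/(q - 1) points.
= 9^2 + 9^1 + 9^0
= 81 + 9 + 1
= 91

91


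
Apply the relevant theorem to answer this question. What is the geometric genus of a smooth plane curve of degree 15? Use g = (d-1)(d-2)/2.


Using the genus formula for smooth plane curves:
g = (d-1)(d-2)/2
g = (15-1)(15-2)/2
g = 14*13/2
g = 182/2 = 91

91


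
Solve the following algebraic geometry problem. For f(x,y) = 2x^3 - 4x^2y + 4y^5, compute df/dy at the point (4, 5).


df/dy = (-4)*x^2 + 5*4*y^4
At (4,5): (-4)*4^2 + 5*4*5^4
= -64 + 12500
= 12436

12436


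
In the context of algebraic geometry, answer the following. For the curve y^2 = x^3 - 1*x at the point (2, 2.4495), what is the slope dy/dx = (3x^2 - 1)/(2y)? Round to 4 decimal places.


Using implicit differentiation of y^2 = x^3 - 1*x:
2y * dy/dx = 3x^2 - 1
dy/dx = (3x^2 - 1)/(2y)
Numerator: 3*2^2 - 1 = 11
Denominator: 2*2.4495 = 4.899
dy/dx = 11/4.899 = 2.2454

2.2454


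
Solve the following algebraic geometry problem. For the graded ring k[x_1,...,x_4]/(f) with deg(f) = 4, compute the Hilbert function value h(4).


For R = k[x_1,...,x_n]/(f) with f homogeneous of degree e:
The Hilbert series is (1 - t^e)/(1 - t)^n.
So h(d) = C(d+n-1, n-1) - C(d-e+n-1, n-1) for d >= e.
With n=4, e=4, d=4:
C(4+4-1, 4-1) = C(7, 3) = 35
C(4-4+4-1, 4-1) = C(3, 3) = 1
h(4) = 35 - 1 = 34

34


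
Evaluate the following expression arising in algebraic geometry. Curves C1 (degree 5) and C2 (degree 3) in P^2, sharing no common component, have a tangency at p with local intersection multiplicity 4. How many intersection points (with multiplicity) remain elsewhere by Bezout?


By Bezout's theorem, the total intersection number is d1 * d2.
Total = 5 * 3 = 15
Intersection multiplicity at p = 4
Remaining intersections = 15 - 4 = 11

11


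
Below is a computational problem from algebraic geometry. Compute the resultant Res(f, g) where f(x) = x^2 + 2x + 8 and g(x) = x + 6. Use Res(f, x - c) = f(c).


For Res(f, x - c), we evaluate f at x = c.
f(-6) = (-6)^2 + 2*(-6) + 8
= 36 - 12 + 8
= 24 + 8 = 32
Res(f, g) = 32

32


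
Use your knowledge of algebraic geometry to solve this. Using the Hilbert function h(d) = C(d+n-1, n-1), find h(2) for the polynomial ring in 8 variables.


The Hilbert function for the polynomial ring in 8 variables is:
h(d) = C(d+n-1, n-1)
h(2) = C(2+8-1, 8-1) = C(9, 7)
= 9! / (7! * 2!)
= 36

36


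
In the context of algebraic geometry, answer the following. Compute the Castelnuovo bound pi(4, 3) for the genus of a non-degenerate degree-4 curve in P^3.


Castelnuovo's bound: write d - 1 = m(r-1) + epsilon with 0 <= epsilon < r-1.
d - 1 = 4 - 1 = 3
r - 1 = 3 - 1 = 2
3 = 1*2 + 1, so m = 1, epsilon = 1
pi(d, r) = m(m-1)(r-1)/2 + m*epsilon
= 1*0*2/2 + 1*1
= 0/2 + 1
= 0 + 1 = 1

1


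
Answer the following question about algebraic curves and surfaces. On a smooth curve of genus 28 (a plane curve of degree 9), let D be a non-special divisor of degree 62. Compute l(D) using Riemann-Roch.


First, compute the genus of a smooth plane curve of degree 9:
g = (d-1)(d-2)/2 = (9-1)(9-2)/2 = 28
For a non-special divisor D (i.e., h^1(D) = 0), Riemann-Roch gives:
l(D) = deg(D) - g + 1
Since deg(D) = 62 >= 2g - 1 = 55, D is non-special.
l(D) = 62 - 28 + 1 = 35

35


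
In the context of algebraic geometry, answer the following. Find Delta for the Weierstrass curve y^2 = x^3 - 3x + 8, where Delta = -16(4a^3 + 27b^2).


Compute each component:
4a^3 = 4*(-3)^3 = 4*(-27) = -108
27b^2 = 27*8^2 = 27*64 = 1728
4a^3 + 27b^2 = -108 + 1728 = 1620
Delta = -16*1620 = -25920

-25920


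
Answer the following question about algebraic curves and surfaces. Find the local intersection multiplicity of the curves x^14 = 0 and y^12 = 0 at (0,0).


The intersection multiplicity of V(x^a) and V(y^b) at the origin is:
I(O; V(x^14), V(y^12)) = dim_k(k[x,y]/(x^14, y^12))
A basis for k[x,y]/(x^14, y^12) is the set of monomials x^i * y^j
where 0 <= i < 14 and 0 <= j < 12.
The number of such monomials is 14 * 12 = 168

168


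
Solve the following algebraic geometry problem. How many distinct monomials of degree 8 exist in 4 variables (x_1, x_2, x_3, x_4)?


The number of degree-8 monomials in 4 variables is C(d+n-1, n-1).
= C(8+4-1, 4-1) = C(11, 3)
= 165

165


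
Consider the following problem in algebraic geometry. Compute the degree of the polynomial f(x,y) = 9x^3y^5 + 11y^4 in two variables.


Examine each term for its total degree (sum of exponents).
  Term '9x^3y^5' has total degree 3+5 = 8.
  Term '11y^4' has total degree 0+4 = 4.
The maximum total degree among all terms is 8.

8


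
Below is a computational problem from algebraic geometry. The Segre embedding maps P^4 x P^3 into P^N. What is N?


The Segre embedding maps P^m x P^n into P^N via
all products of coordinates from each factor.
N = (m+1)(n+1) - 1
N = (4+1)(3+1) - 1
N = 5*4 - 1
N = 20 - 1 = 19

19


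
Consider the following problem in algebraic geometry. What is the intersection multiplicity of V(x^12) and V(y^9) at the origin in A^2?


The intersection multiplicity of V(x^a) and V(y^b) at the origin is:
I(O; V(x^12), V(y^9)) = dim_k(k[x,y]/(x^12, y^9))
A basis for k[x,y]/(x^12, y^9) is the set of monomials x^i * y^j
where 0 <= i < 12 and 0 <= j < 9.
The number of such monomials is 12 * 9 = 108

108


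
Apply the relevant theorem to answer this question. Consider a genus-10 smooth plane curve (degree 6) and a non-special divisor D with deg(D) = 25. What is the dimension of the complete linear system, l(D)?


First, compute the genus of a smooth plane curve of degree 6:
g = (d-1)(d-2)/2 = (6-1)(6-2)/2 = 10
For a non-special divisor D (i.e., h^1(D) = 0), Riemann-Roch gives:
l(D) = deg(D) - g + 1
Since deg(D) = 25 >= 2g - 1 = 19, D is non-special.
l(D) = 25 - 10 + 1 = 16

16


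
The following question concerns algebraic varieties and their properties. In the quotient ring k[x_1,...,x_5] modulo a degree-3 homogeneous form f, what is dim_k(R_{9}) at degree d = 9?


For R = k[x_1,...,x_n]/(f) with f homogeneous of degree e:
The Hilbert series is (1 - t^e)/(1 - t)^n.
So h(d) = C(d+n-1, n-1) - C(d-e+n-1, n-1) for d >= e.
With n=5, e=3, d=9:
C(9+5-1, 5-1) = C(13, 4) = 715
C(9-3+5-1, 5-1) = C(10, 4) = 210
h(9) = 715 - 210 = 505

505


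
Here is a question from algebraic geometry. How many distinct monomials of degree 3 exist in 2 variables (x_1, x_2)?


The number of degree-3 monomials in 2 variables is C(d+n-1, n-1).
= C(3+2-1, 2-1) = C(4, 1)
= 4

4


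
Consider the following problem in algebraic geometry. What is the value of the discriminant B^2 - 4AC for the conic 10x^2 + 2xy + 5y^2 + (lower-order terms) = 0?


The discriminant of a conic Ax^2 + Bxy + Cy^2 + ... = 0 is B^2 - 4AC.
B^2 = 2^2 = 4
4AC = 4*10*5 = 200
Discriminant = 4 - 200 = -196

-196


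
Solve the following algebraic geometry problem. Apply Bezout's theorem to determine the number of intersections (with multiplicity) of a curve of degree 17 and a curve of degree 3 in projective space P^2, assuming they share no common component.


Bezout's theorem states the intersection count equals the product of degrees.
Intersection count = 17 * 3 = 51

51


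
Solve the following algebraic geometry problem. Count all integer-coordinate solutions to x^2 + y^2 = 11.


Systematically check integer values of x where x^2 <= 11.
For each valid x, check if 11 - x^2 is a perfect square.
Total integer solutions found: 0

0


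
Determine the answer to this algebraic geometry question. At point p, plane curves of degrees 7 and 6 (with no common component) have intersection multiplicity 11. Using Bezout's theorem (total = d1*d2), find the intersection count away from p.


By Bezout's theorem, the total intersection number is d1 * d2.
Total = 7 * 6 = 42
Intersection multiplicity at p = 11
Remaining intersections = 42 - 11 = 31

31


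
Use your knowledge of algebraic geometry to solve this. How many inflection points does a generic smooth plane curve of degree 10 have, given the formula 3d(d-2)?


For a general smooth plane curve C of degree d, the inflection points are
the intersection of C with its Hessian curve, which has degree 3(d-2).
By Bezout, the total intersection number is d * 3(d-2) = 10 * 24 = 240.
For a general curve every flex is ordinary, so each contributes
multiplicity 1 to C·Hess(C), and the number of distinct inflection
points is 3d(d-2).
Inflection points = 3*10*(10-2) = 3*10*8 = 240

240


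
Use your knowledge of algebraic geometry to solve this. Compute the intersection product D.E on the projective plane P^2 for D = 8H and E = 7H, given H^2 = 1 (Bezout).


Using bilinearity of the intersection pairing on the projective plane P^2:
(aH).(bH) = ab * (H.H)
We have H^2 = 1 (Bezout).
D.E = (8H).(7H) = 8*7*1
= 56*1
= 56

56


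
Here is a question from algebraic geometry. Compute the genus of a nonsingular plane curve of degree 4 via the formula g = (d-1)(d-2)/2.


Using the genus formula for smooth plane curves:
g = (d-1)(d-2)/2
g = (4-1)(4-2)/2
g = 3*2/2
g = 6/2 = 3

3


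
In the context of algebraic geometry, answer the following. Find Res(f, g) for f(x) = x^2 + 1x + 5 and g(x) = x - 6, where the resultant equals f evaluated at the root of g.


For Res(f, x - c), we evaluate f at x = c.
f(6) = 6^2 + 1*6 + 5
= 36 + 6 + 5
= 42 + 5 = 47
Res(f, g) = 47

47


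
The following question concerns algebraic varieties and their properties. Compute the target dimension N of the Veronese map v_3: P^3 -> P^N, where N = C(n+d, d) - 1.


The Veronese embedding v_d: P^n -> P^N maps each point to all
degree-d monomials in n+1 homogeneous coordinates.
N = C(n+d, d) - 1
N = C(3+3, 3) - 1
N = C(6, 3) - 1
C(6, 3) = 20
N = 20 - 1 = 19

19


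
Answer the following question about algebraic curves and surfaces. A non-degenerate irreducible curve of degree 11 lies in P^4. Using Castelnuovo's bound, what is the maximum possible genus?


Castelnuovo's bound: write d - 1 = m(r-1) + epsilon with 0 <= epsilon < r-1.
d - 1 = 11 - 1 = 10
r - 1 = 4 - 1 = 3
10 = 3*3 + 1, so m = 3, epsilon = 1
pi(d, r) = m(m-1)(r-1)/2 + m*epsilon
= 3*2*3/2 + 3*1
= 18/2 + 3
= 9 + 3 = 12

12


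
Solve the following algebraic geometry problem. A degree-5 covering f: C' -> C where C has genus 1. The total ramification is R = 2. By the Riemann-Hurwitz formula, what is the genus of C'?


Riemann-Hurwitz formula: 2g' - 2 = d(2g - 2) + R
Given: d = 5, g = 1, R = 2
2g' - 2 = 5*(2*1 - 2) + 2
2g' - 2 = 5*0 + 2
2g' - 2 = 0 + 2 = 2
2g' = 4
g' = 2

2


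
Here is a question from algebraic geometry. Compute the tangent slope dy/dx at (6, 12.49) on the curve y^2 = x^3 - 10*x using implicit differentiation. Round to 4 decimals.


Using implicit differentiation of y^2 = x^3 - 10*x:
2y * dy/dx = 3x^2 - 10
dy/dx = (3x^2 - 10)/(2y)
Numerator: 3*6^2 - 10 = 98
Denominator: 2*12.49 = 24.98
dy/dx = 98/24.98 = 3.9231

3.9231


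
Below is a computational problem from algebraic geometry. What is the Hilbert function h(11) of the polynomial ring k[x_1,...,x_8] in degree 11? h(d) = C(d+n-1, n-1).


The Hilbert function for the polynomial ring in 8 variables is:
h(d) = C(d+n-1, n-1)
h(11) = C(11+8-1, 8-1) = C(18, 7)
= 18! / (7! * 11!)
= 31824

31824


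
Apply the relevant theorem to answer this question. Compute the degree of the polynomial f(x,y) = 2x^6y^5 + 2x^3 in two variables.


Examine each term for its total degree (sum of exponents).
  Term '2x^6y^5' has total degree 6+5 = 11.
  Term '2x^3' has total degree 3+0 = 3.
The maximum total degree among all terms is 11.

11


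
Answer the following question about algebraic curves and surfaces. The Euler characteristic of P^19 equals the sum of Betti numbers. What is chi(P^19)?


The complex projective space P^19 has one cell in each even real dimension 0, 2, ..., 38.
The cohomology groups are H^{2k}(P^19) = Z for k = 0,...,19, and 0 otherwise.
Euler characteristic = sum of Betti numbers = 1 per even-dimensional cohomology group.
chi(P^19) = 19 + 1 = 20

20


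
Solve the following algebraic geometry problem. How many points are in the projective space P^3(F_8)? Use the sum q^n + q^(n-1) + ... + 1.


P^3(F_8) has (q^(n+1) - 1)/(q - 1) points.
= 8^3 + 8^2 + 8^1 + 8^0
= 512 + 64 + 8 + 1
= 585

585


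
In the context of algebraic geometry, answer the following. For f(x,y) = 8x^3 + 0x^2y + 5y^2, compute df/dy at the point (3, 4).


df/dy = 0*x^2 + 2*5*y^1
At (3,4): 0*3^2 + 2*5*4^1
= 0 + 40
= 40

40


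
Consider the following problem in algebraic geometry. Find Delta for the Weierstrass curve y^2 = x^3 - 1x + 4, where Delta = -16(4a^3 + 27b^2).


Compute each component:
4a^3 = 4*(-1)^3 = 4*(-1) = -4
27b^2 = 27*4^2 = 27*16 = 432
4a^3 + 27b^2 = -4 + 432 = 428
Delta = -16*428 = -6848

-6848


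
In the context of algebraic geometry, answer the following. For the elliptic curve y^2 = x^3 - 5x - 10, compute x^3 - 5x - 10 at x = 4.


Compute x^3 - 5x - 10 at x = 4:
x^3 = 4^3 = 64
(-5)*x = (-5)*4 = -20
Sum: 64 - 20 - 10 = 34

34


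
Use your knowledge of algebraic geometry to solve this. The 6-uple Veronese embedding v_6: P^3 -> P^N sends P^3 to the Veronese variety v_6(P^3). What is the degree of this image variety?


The Veronese variety v_6(P^3) has degree d^r.
d^r = 6^3 = 216

216


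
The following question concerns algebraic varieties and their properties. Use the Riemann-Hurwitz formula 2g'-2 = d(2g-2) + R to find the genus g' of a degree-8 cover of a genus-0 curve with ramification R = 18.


Riemann-Hurwitz formula: 2g' - 2 = d(2g - 2) + R
Given: d = 8, g = 0, R = 18
2g' - 2 = 8*(2*0 - 2) + 18
2g' - 2 = 8*(-2) + 18
2g' - 2 = -16 + 18 = 2
2g' = 4
g' = 2

2


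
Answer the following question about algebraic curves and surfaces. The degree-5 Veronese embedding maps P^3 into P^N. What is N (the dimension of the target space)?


The Veronese embedding v_d: P^n -> P^N maps each point to all
degree-d monomials in n+1 homogeneous coordinates.
N = C(n+d, d) - 1
N = C(3+5, 5) - 1
N = C(8, 5) - 1
C(8, 5) = 56
N = 56 - 1 = 55

55


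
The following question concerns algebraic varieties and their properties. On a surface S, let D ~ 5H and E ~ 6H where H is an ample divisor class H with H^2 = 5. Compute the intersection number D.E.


Using bilinearity of the intersection pairing on a surface S:
(aH).(bH) = ab * (H.H)
We have H^2 = 5.
D.E = (5H).(6H) = 5*6*5
= 30*5
= 150

150


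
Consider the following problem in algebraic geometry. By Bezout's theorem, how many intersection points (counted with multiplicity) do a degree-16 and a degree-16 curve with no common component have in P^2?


Bezout's theorem states the intersection count equals the product of degrees.
Intersection count = 16 * 16 = 256

256


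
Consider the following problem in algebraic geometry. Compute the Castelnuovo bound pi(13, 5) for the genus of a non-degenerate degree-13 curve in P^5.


Castelnuovo's bound: write d - 1 = m(r-1) + epsilon with 0 <= epsilon < r-1.
d - 1 = 13 - 1 = 12
r - 1 = 5 - 1 = 4
12 = 3*4 + 0, so m = 3, epsilon = 0
pi(d, r) = m(m-1)(r-1)/2 + m*epsilon
= 3*2*4/2 + 3*0
= 24/2 + 0
= 12 + 0 = 12

12


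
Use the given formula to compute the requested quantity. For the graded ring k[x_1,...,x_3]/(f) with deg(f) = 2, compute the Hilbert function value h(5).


For R = k[x_1,...,x_n]/(f) with f homogeneous of degree e:
The Hilbert series is (1 - t^e)/(1 - t)^n.
So h(d) = C(d+n-1, n-1) - C(d-e+n-1, n-1) for d >= e.
With n=3, e=2, d=5:
C(5+3-1, 3-1) = C(7, 2) = 21
C(5-2+3-1, 3-1) = C(5, 2) = 10
h(5) = 21 - 10 = 11

11


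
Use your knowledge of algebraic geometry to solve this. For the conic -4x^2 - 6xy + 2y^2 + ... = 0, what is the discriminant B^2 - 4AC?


The discriminant of a conic Ax^2 + Bxy + Cy^2 + ... = 0 is B^2 - 4AC.
B^2 = (-6)^2 = 36
4AC = 4*(-4)*2 = -32
Discriminant = 36 + 32 = 68

68


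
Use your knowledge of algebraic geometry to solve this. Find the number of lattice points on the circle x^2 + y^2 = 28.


Systematically check integer values of x where x^2 <= 28.
For each valid x, check if 28 - x^2 is a perfect square.
Total integer solutions found: 0

0


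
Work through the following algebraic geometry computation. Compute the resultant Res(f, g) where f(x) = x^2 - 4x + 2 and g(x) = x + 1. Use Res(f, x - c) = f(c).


For Res(f, x - c), we evaluate f at x = c.
f(-1) = (-1)^2 - 4*(-1) + 2
= 1 + 4 + 2
= 5 + 2 = 7
Res(f, g) = 7

7


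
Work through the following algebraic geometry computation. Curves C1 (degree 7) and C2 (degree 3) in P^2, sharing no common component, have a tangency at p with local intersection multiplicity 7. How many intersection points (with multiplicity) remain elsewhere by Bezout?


By Bezout's theorem, the total intersection number is d1 * d2.
Total = 7 * 3 = 21
Intersection multiplicity at p = 7
Remaining intersections = 21 - 7 = 14

14


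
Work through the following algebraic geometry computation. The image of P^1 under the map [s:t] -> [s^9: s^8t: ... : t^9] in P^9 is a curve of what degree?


The rational normal curve in P^9 is the image of P^1 under the 9-uple Veronese.
A general hyperplane in P^9 pulls back to a degree-9 form on P^1, which has 9 zeros,
so the curve meets a general hyperplane in 9 points. Degree = 9.

9


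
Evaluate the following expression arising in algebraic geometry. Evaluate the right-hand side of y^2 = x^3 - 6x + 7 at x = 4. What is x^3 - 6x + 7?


Compute x^3 - 6x + 7 at x = 4:
x^3 = 4^3 = 64
(-6)*x = (-6)*4 = -24
Sum: 64 - 24 + 7 = 47

47


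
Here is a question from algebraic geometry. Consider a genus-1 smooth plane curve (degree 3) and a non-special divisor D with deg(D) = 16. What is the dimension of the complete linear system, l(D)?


First, compute the genus of a smooth plane curve of degree 3:
g = (d-1)(d-2)/2 = (3-1)(3-2)/2 = 1
For a non-special divisor D (i.e., h^1(D) = 0), Riemann-Roch gives:
l(D) = deg(D) - g + 1
Since deg(D) = 16 >= 2g - 1 = 1, D is non-special.
l(D) = 16 - 1 + 1 = 16

16


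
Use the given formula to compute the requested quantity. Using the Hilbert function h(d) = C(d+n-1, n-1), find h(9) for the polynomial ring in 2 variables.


The Hilbert function for the polynomial ring in 2 variables is:
h(d) = C(d+n-1, n-1)
h(9) = C(9+2-1, 2-1) = C(10, 1)
= 10! / (1! * 9!)
= 10

10


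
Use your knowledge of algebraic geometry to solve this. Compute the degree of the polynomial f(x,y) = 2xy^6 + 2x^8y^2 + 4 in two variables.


Examine each term for its total degree (sum of exponents).
  Term '2xy^6' has total degree 1+6 = 7.
  Term '2x^8y^2' has total degree 8+2 = 10.
  Term '4' has total degree 0+0 = 0.
The maximum total degree among all terms is 10.

10


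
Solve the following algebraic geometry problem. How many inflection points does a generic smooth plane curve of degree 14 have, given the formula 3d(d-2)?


For a general smooth plane curve C of degree d, the inflection points are
the intersection of C with its Hessian curve, which has degree 3(d-2).
By Bezout, the total intersection number is d * 3(d-2) = 14 * 36 = 504.
For a general curve every flex is ordinary, so each contributes
multiplicity 1 to C·Hess(C), and the number of distinct inflection
points is 3d(d-2).
Inflection points = 3*14*(14-2) = 3*14*12 = 504

504


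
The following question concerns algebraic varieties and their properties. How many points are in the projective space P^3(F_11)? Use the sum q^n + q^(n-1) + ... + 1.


P^3(F_11) has (q^(n+1) - 1)/(q - 1) points.
= 11^3 + 11^2 + 11^1 + 11^0
= 1331 + 121 + 11 + 1
= 1464

1464


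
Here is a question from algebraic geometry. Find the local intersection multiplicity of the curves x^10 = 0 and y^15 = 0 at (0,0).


The intersection multiplicity of V(x^a) and V(y^b) at the origin is:
I(O; V(x^10), V(y^15)) = dim_k(k[x,y]/(x^10, y^15))
A basis for k[x,y]/(x^10, y^15) is the set of monomials x^i * y^j
where 0 <= i < 10 and 0 <= j < 15.
The number of such monomials is 10 * 15 = 150

150


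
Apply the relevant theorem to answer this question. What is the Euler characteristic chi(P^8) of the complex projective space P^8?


The complex projective space P^8 has one cell in each even real dimension 0, 2, ..., 16.
The cohomology groups are H^{2k}(P^8) = Z for k = 0,...,8, and 0 otherwise.
Euler characteristic = sum of Betti numbers = 1 per even-dimensional cohomology group.
chi(P^8) = 8 + 1 = 9

9


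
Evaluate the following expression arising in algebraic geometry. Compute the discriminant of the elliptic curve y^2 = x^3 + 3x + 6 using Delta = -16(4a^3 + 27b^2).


Compute each component:
4a^3 = 4*3^3 = 4*27 = 108
27b^2 = 27*6^2 = 27*36 = 972
4a^3 + 27b^2 = 108 + 972 = 1080
Delta = -16*1080 = -17280

-17280


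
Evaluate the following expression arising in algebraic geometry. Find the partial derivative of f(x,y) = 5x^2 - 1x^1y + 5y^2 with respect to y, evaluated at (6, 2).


df/dy = (-1)*x^1 + 2*5*y^1
At (6,2): (-1)*6^1 + 2*5*2^1
= -6 + 20
= 14

14


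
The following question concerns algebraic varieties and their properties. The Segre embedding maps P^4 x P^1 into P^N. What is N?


The Segre embedding maps P^m x P^n into P^N via
all products of coordinates from each factor.
N = (m+1)(n+1) - 1
N = (4+1)(1+1) - 1
N = 5*2 - 1
N = 10 - 1 = 9

9


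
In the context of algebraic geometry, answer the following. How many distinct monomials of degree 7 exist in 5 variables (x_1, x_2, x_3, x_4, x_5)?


The number of degree-7 monomials in 5 variables is C(d+n-1, n-1).
= C(7+5-1, 5-1) = C(11, 4)
= 330

330


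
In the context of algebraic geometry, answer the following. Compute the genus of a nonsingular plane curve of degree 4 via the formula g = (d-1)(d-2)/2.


Using the genus formula for smooth plane curves:
g = (d-1)(d-2)/2
g = (4-1)(4-2)/2
g = 3*2/2
g = 6/2 = 3

3


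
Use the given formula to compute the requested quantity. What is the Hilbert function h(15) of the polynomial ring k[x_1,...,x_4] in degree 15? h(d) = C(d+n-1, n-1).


The Hilbert function for the polynomial ring in 4 variables is:
h(d) = C(d+n-1, n-1)
h(15) = C(15+4-1, 4-1) = C(18, 3)
= 18! / (3! * 15!)
= 816

816


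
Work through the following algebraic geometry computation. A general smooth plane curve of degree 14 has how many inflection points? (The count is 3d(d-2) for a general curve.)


For a general smooth plane curve C of degree d, the inflection points are
the intersection of C with its Hessian curve, which has degree 3(d-2).
By Bezout, the total intersection number is d * 3(d-2) = 14 * 36 = 504.
For a general curve every flex is ordinary, so each contributes
multiplicity 1 to C·Hess(C), and the number of distinct inflection
points is 3d(d-2).
Inflection points = 3*14*(14-2) = 3*14*12 = 504

504


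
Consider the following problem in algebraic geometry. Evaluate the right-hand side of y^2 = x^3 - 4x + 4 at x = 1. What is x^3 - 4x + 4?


Compute x^3 - 4x + 4 at x = 1:
x^3 = 1^3 = 1
(-4)*x = (-4)*1 = -4
Sum: 1 - 4 + 4 = 1

1


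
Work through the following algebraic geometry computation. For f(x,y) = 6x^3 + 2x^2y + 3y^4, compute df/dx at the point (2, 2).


df/dx = 3*6*x^2 + 2*2*x^1*y
At (2,2): 3*6*2^2 + 2*2*2^1*2
= 72 + 16
= 88

88


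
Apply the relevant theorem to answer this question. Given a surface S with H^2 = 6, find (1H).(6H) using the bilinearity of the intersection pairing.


Using bilinearity of the intersection pairing on a surface S:
(aH).(bH) = ab * (H.H)
We have H^2 = 6.
D.E = (1H).(6H) = 1*6*6
= 6*6
= 36

36


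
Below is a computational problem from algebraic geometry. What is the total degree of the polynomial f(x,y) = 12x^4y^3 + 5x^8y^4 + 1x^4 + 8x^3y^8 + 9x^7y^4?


Examine each term for its total degree (sum of exponents).
  Term '12x^4y^3' has total degree 4+3 = 7.
  Term '5x^8y^4' has total degree 8+4 = 12.
  Term '1x^4' has total degree 4+0 = 4.
  Term '8x^3y^8' has total degree 3+8 = 11.
  Term '9x^7y^4' has total degree 7+4 = 11.
The maximum total degree among all terms is 12.

12


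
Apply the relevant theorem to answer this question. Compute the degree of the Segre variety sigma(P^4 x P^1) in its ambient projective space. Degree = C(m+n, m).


The degree of the Segre variety P^4 x P^1 is C(m+n, m).
= C(5, 4)
= 5

5


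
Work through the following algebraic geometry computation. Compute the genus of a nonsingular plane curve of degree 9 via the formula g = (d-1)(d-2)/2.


Using the genus formula for smooth plane curves:
g = (d-1)(d-2)/2
g = (9-1)(9-2)/2
g = 8*7/2
g = 56/2 = 28

28


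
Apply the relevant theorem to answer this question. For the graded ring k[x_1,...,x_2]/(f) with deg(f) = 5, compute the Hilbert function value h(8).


For R = k[x_1,...,x_n]/(f) with f homogeneous of degree e:
The Hilbert series is (1 - t^e)/(1 - t)^n.
So h(d) = C(d+n-1, n-1) - C(d-e+n-1, n-1) for d >= e.
With n=2, e=5, d=8:
C(8+2-1, 2-1) = C(9, 1) = 9
C(8-5+2-1, 2-1) = C(4, 1) = 4
h(8) = 9 - 4 = 5

5


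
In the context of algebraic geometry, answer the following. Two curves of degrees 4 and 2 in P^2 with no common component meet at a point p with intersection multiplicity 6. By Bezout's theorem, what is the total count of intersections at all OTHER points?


By Bezout's theorem, the total intersection number is d1 * d2.
Total = 4 * 2 = 8
Intersection multiplicity at p = 6
Remaining intersections = 8 - 6 = 2

2


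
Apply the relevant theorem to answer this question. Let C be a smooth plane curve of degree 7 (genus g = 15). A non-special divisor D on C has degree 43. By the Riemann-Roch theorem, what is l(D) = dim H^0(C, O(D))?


First, compute the genus of a smooth plane curve of degree 7:
g = (d-1)(d-2)/2 = (7-1)(7-2)/2 = 15
For a non-special divisor D (i.e., h^1(D) = 0), Riemann-Roch gives:
l(D) = deg(D) - g + 1
Since deg(D) = 43 >= 2g - 1 = 29, D is non-special.
l(D) = 43 - 15 + 1 = 29

29


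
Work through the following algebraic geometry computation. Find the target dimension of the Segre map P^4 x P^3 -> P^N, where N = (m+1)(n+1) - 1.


The Segre embedding maps P^m x P^n into P^N via
all products of coordinates from each factor.
N = (m+1)(n+1) - 1
N = (4+1)(3+1) - 1
N = 5*4 - 1
N = 20 - 1 = 19

19


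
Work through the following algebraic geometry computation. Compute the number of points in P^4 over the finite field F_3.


P^4(F_3) has (q^(n+1) - 1)/(q - 1) points.
= 3^4 + 3^3 + 3^2 + 3^1 + 3^0
= 81 + 27 + 9 + 3 + 1
= 121

121


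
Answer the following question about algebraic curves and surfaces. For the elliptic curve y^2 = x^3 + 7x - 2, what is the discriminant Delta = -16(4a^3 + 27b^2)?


Compute each component:
4a^3 = 4*7^3 = 4*343 = 1372
27b^2 = 27*(-2)^2 = 27*4 = 108
4a^3 + 27b^2 = 1372 + 108 = 1480
Delta = -16*1480 = -23680

-23680


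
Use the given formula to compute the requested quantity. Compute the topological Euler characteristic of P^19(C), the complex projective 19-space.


The complex projective space P^19 has one cell in each even real dimension 0, 2, ..., 38.
The cohomology groups are H^{2k}(P^19) = Z for k = 0,...,19, and 0 otherwise.
Euler characteristic = sum of Betti numbers = 1 per even-dimensional cohomology group.
chi(P^19) = 19 + 1 = 20

20


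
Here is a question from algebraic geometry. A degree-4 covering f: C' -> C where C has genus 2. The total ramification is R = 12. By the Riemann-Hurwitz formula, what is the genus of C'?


Riemann-Hurwitz formula: 2g' - 2 = d(2g - 2) + R
Given: d = 4, g = 2, R = 12
2g' - 2 = 4*(2*2 - 2) + 12
2g' - 2 = 4*2 + 12
2g' - 2 = 8 + 12 = 20
2g' = 22
g' = 11

11


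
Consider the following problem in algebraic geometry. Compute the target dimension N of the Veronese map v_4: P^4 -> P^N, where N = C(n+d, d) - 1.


The Veronese embedding v_d: P^n -> P^N maps each point to all
degree-d monomials in n+1 homogeneous coordinates.
N = C(n+d, d) - 1
N = C(4+4, 4) - 1
N = C(8, 4) - 1
C(8, 4) = 70
N = 70 - 1 = 69

69


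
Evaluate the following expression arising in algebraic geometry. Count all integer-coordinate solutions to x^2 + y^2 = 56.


Systematically check integer values of x where x^2 <= 56.
For each valid x, check if 56 - x^2 is a perfect square.
Total integer solutions found: 0

0


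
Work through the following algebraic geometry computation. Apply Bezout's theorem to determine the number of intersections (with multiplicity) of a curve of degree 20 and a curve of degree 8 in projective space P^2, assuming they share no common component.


Bezout's theorem states the intersection count equals the product of degrees.
Intersection count = 20 * 8 = 160

160


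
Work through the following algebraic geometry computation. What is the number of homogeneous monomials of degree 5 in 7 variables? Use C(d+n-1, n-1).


The number of degree-5 monomials in 7 variables is C(d+n-1, n-1).
= C(5+7-1, 7-1) = C(11, 6)
= 462

462


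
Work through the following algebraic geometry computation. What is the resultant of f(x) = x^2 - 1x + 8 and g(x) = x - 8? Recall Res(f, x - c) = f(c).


For Res(f, x - c), we evaluate f at x = c.
f(8) = 8^2 - 1*8 + 8
= 64 - 8 + 8
= 56 + 8 = 64
Res(f, g) = 64

64
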